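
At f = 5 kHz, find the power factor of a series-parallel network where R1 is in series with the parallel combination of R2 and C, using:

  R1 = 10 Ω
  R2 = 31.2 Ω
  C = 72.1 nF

Step 1 — Angular frequency: ω = 2π·f = 2π·5000 = 3.142e+04 rad/s.
Step 2 — Component impedances:
  R1: Z = R = 10 Ω
  R2: Z = R = 31.2 Ω
  C: Z = 1/(jωC) = -j/(ω·C) = 0 - j441.5 Ω
Step 3 — Parallel branch: R2 || C = 1/(1/R2 + 1/C) = 31.04 - j2.194 Ω.
Step 4 — Series with R1: Z_total = R1 + (R2 || C) = 41.04 - j2.194 Ω = 41.1∠-3.1° Ω.
Step 5 — Power factor: PF = cos(φ) = Re(Z)/|Z| = 41.045/41.104 = 0.9986.
Step 6 — Type: Im(Z) = -2.194 ⇒ leading (phase φ = -3.1°).

PF = 0.9986 (leading, φ = -3.1°)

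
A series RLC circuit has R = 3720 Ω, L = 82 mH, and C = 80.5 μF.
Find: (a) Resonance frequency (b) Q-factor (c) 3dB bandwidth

Step 1 — Resonance: ω₀ = 1/√(LC) = 1/√(0.082·8.05e-05) = 389.2 rad/s.
Step 2 — f₀ = ω₀/(2π) = 61.95 Hz.
Step 3 — Series Q: Q = ω₀L/R = 389.2·0.082/3720 = 0.00858.
Step 4 — Bandwidth: Δω = ω₀/Q = 4.537e+04 rad/s; BW = Δω/(2π) = 7220 Hz.

(a) f₀ = 61.95 Hz  (b) Q = 0.00858  (c) BW = 7220 Hz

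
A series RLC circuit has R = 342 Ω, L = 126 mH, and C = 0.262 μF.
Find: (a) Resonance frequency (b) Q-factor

Step 1 — Resonance condition Im(Z)=0 gives ω₀ = 1/√(LC).
Step 2 — ω₀ = 1/√(0.126·2.62e-07) = 5504 rad/s.
Step 3 — f₀ = ω₀/(2π) = 876 Hz.
Step 4 — Series Q: Q = ω₀L/R = 5504·0.126/342 = 2.028.

(a) f₀ = 876 Hz  (b) Q = 2.028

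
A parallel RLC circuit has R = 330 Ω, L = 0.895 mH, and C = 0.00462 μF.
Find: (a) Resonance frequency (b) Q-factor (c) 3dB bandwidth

Step 1 — Resonance: ω₀ = 1/√(LC) = 1/√(0.000895·4.62e-09) = 4.918e+05 rad/s.
Step 2 — f₀ = ω₀/(2π) = 7.827e+04 Hz.
Step 3 — Parallel Q: Q = R/(ω₀L) = 330/(4.918e+05·0.000895) = 0.7498.
Step 4 — Bandwidth: Δω = ω₀/Q = 6.559e+05 rad/s; BW = Δω/(2π) = 1.044e+05 Hz.

(a) f₀ = 7.827e+04 Hz  (b) Q = 0.7498  (c) BW = 1.044e+05 Hz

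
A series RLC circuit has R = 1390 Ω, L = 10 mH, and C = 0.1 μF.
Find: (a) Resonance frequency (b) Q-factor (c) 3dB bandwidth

Step 1 — Resonance: ω₀ = 1/√(LC) = 1/√(0.01·1e-07) = 3.162e+04 rad/s.
Step 2 — f₀ = ω₀/(2π) = 5033 Hz.
Step 3 — Series Q: Q = ω₀L/R = 3.162e+04·0.01/1390 = 0.2275.
Step 4 — Bandwidth: Δω = ω₀/Q = 1.39e+05 rad/s; BW = Δω/(2π) = 2.212e+04 Hz.

(a) f₀ = 5033 Hz  (b) Q = 0.2275  (c) BW = 2.212e+04 Hz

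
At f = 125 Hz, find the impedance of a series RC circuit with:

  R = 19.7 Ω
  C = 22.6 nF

Step 1 — Angular frequency: ω = 2π·f = 2π·125 = 785.4 rad/s.
Step 2 — Component impedances:
  R: Z = R = 19.7 Ω
  C: Z = 1/(jωC) = -j/(ω·C) = 0 - j5.634e+04 Ω
Step 3 — Series combination: Z_total = R + C = 19.7 - j5.634e+04 Ω = 5.634e+04∠-90.0° Ω.

Z = 19.7 - j5.634e+04 Ω = 5.634e+04∠-90.0° Ω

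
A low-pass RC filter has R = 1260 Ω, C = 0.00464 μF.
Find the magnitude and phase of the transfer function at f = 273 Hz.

Step 1 — Angular frequency: ω = 2π·273 = 1715 rad/s.
Step 2 — Transfer function: H(jω) = 1/(1 + jωRC).
Step 3 — Denominator: 1 + jωRC = 1 + j·1715·1260·4.64e-09 = 1 + j0.01003.
Step 4 — H = 0.9999 - j0.01003.
Step 5 — Magnitude: |H| = 0.9999 (-0.0 dB); phase: φ = -0.6°.

|H| = 0.9999 (-0.0 dB), φ = -0.6°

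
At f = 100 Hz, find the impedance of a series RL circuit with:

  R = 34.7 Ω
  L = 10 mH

Step 1 — Angular frequency: ω = 2π·f = 2π·100 = 628.3 rad/s.
Step 2 — Component impedances:
  R: Z = R = 34.7 Ω
  L: Z = jωL = j·628.3·0.01 = 0 + j6.283 Ω
Step 3 — Series combination: Z_total = R + L = 34.7 + j6.283 Ω = 35.26∠10.3° Ω.

Z = 34.7 + j6.283 Ω = 35.26∠10.3° Ω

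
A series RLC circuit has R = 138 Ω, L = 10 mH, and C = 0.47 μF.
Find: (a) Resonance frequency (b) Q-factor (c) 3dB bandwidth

Step 1 — Resonance condition Im(Z)=0 gives ω₀ = 1/√(LC).
Step 2 — ω₀ = 1/√(0.01·4.7e-07) = 1.459e+04 rad/s.
Step 3 — f₀ = ω₀/(2π) = 2322 Hz.
Step 4 — Series Q: Q = ω₀L/R = 1.459e+04·0.01/138 = 1.057.
Step 5 — 3dB bandwidth: Δω = ω₀/Q = 1.38e+04 rad/s; BW = Δω/(2π) = 2196 Hz.

(a) f₀ = 2322 Hz  (b) Q = 1.057  (c) BW = 2196 Hz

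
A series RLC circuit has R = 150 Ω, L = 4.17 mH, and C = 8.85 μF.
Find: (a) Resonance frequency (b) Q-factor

Step 1 — Resonance condition Im(Z)=0 gives ω₀ = 1/√(LC).
Step 2 — ω₀ = 1/√(0.00417·8.85e-06) = 5205 rad/s.
Step 3 — f₀ = ω₀/(2π) = 828.5 Hz.
Step 4 — Series Q: Q = ω₀L/R = 5205·0.00417/150 = 0.1447.

(a) f₀ = 828.5 Hz  (b) Q = 0.1447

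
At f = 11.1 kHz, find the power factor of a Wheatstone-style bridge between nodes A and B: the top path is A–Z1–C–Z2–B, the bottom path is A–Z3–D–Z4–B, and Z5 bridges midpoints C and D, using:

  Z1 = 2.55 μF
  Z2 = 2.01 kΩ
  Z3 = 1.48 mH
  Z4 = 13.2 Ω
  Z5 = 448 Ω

Step 1 — Angular frequency: ω = 2π·f = 2π·1.11e+04 = 6.974e+04 rad/s.
Step 2 — Component impedances:
  Z1: Z = 1/(jωC) = -j/(ω·C) = 0 - j5.623 Ω
  Z2: Z = R = 2010 Ω
  Z3: Z = jωL = j·6.974e+04·0.00148 = 0 + j103.2 Ω
  Z4: Z = R = 13.2 Ω
  Z5: Z = R = 448 Ω
Step 3 — Bridge requires nodal analysis (the Z5 bridge couples midpoints C and D, so the two paths cannot be reduced to a simple series/parallel combination). Setting node B to ground and injecting 1 A at node A, the 3-node admittance system at A, C, D solves to V_A = Z_AB = 39.91 + j94.75 Ω = 102.8∠67.2° Ω.
Step 4 — Power factor: PF = cos(φ) = Re(Z)/|Z| = 39.91/102.8 = 0.3882.
Step 5 — Type: Im(Z) = 94.75 ⇒ lagging (phase φ = 67.2°).

PF = 0.3882 (lagging, φ = 67.2°)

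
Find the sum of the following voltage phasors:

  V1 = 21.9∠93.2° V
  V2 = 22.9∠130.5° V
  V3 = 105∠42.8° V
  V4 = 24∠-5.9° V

Step 1 — Convert each phasor to rectangular form:
  V1 = 21.9·(cos(93.2°) + j·sin(93.2°)) = -1.222 + j21.87 V
  V2 = 22.9·(cos(130.5°) + j·sin(130.5°)) = -14.87 + j17.41 V
  V3 = 105·(cos(42.8°) + j·sin(42.8°)) = 77.04 + j71.34 V
  V4 = 24·(cos(-5.9°) + j·sin(-5.9°)) = 23.87 - j2.467 V
Step 2 — Sum components: V_total = 84.82 + j108.2 V.
Step 3 — Convert to polar: |V_total| = 137.4 V, ∠V_total = 51.9°.

V_total = 137.4∠51.9° V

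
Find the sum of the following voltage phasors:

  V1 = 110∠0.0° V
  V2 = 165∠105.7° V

Step 1 — Convert each phasor to rectangular form:
  V1 = 110·(cos(0.0°) + j·sin(0.0°)) = 110 V
  V2 = 165·(cos(105.7°) + j·sin(105.7°)) = -44.65 + j158.8 V
Step 2 — Sum components: V_total = 65.35 + j158.8 V.
Step 3 — Convert to polar: |V_total| = 171.8 V, ∠V_total = 67.6°.

V_total = 171.8∠67.6° V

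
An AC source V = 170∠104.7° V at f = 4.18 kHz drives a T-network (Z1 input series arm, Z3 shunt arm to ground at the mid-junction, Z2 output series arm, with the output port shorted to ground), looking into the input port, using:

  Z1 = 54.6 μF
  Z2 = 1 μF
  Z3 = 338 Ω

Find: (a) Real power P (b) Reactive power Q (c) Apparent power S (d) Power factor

Step 1 — Angular frequency: ω = 2π·f = 2π·4180 = 2.626e+04 rad/s.
Step 2 — Component impedances:
  Z1: Z = 1/(jωC) = -j/(ω·C) = 0 - j0.6974 Ω
  Z2: Z = 1/(jωC) = -j/(ω·C) = 0 - j38.08 Ω
  Z3: Z = R = 338 Ω
Step 3 — With the output port shorted to ground, the output series arm Z2 runs from the junction to ground; the shunt arm Z3 also runs from the junction to ground. They appear in parallel: Z3 || Z2 = 4.235 - j37.6 Ω.
Step 4 — Series with input arm Z1: Z_in = Z1 + (Z3 || Z2) = 4.235 - j38.3 Ω = 38.53∠-83.7° Ω.
Step 5 — Source phasor: V = 170∠104.7° V = -43.14 + j164.4 V.
Step 6 — Current: I = V / Z = -4.365 - j0.6437 A = 4.412∠-171.6° A.
Step 7 — Complex power: S = V·I* = 82.45 - j745.5 VA.
Step 8 — Real power: P = Re(S) = 82.45 W.
Step 9 — Reactive power: Q = Im(S) = -745.5 VAR.
Step 10 — Apparent power: |S| = 750.1 VA.
Step 11 — Power factor: PF = P/|S| = 0.1099 (leading).

(a) P = 82.45 W  (b) Q = -745.5 VAR  (c) S = 750.1 VA  (d) PF = 0.1099 (leading)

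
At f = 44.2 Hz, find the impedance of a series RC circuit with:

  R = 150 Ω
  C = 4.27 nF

Step 1 — Angular frequency: ω = 2π·f = 2π·44.2 = 277.7 rad/s.
Step 2 — Component impedances:
  R: Z = R = 150 Ω
  C: Z = 1/(jωC) = -j/(ω·C) = 0 - j8.433e+05 Ω
Step 3 — Series combination: Z_total = R + C = 150 - j8.433e+05 Ω = 8.433e+05∠-90.0° Ω.

Z = 150 - j8.433e+05 Ω = 8.433e+05∠-90.0° Ω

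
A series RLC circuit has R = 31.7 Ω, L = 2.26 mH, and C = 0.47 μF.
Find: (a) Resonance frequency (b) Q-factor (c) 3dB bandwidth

Step 1 — Resonance condition Im(Z)=0 gives ω₀ = 1/√(LC).
Step 2 — ω₀ = 1/√(0.00226·4.7e-07) = 3.068e+04 rad/s.
Step 3 — f₀ = ω₀/(2π) = 4883 Hz.
Step 4 — Series Q: Q = ω₀L/R = 3.068e+04·0.00226/31.7 = 2.187.
Step 5 — 3dB bandwidth: Δω = ω₀/Q = 1.403e+04 rad/s; BW = Δω/(2π) = 2232 Hz.

(a) f₀ = 4883 Hz  (b) Q = 2.187  (c) BW = 2232 Hz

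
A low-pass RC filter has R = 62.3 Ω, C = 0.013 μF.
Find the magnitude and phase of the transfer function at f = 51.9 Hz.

Step 1 — Angular frequency: ω = 2π·51.9 = 326.1 rad/s.
Step 2 — Transfer function: H(jω) = 1/(1 + jωRC).
Step 3 — Denominator: 1 + jωRC = 1 + j·326.1·62.3·1.3e-08 = 1 + j0.0002641.
Step 4 — H = 1 - j0.0002641.
Step 5 — Magnitude: |H| = 1 (-0.0 dB); phase: φ = -0.0°.

|H| = 1 (-0.0 dB), φ = -0.0°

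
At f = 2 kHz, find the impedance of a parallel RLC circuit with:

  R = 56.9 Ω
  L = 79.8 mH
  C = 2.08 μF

Step 1 — Angular frequency: ω = 2π·f = 2π·2000 = 1.257e+04 rad/s.
Step 2 — Component impedances:
  R: Z = R = 56.9 Ω
  L: Z = jωL = j·1.257e+04·0.0798 = 0 + j1003 Ω
  C: Z = 1/(jωC) = -j/(ω·C) = 0 - j38.26 Ω
Step 3 — Parallel combination: 1/Z_total = 1/R + 1/L + 1/C; Z_total = 18.68 - j26.72 Ω = 32.6∠-55.0° Ω.

Z = 18.68 - j26.72 Ω = 32.6∠-55.0° Ω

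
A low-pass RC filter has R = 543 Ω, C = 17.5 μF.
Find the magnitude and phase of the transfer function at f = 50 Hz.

Step 1 — Angular frequency: ω = 2π·50 = 314.2 rad/s.
Step 2 — Transfer function: H(jω) = 1/(1 + jωRC).
Step 3 — Denominator: 1 + jωRC = 1 + j·314.2·543·1.75e-05 = 1 + j2.985.
Step 4 — H = 0.1009 - j0.3012.
Step 5 — Magnitude: |H| = 0.3176 (-10.0 dB); phase: φ = -71.5°.

|H| = 0.3176 (-10.0 dB), φ = -71.5°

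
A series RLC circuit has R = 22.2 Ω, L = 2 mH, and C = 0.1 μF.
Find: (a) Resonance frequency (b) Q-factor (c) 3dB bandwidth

Step 1 — Resonance: ω₀ = 1/√(LC) = 1/√(0.002·1e-07) = 7.071e+04 rad/s.
Step 2 — f₀ = ω₀/(2π) = 1.125e+04 Hz.
Step 3 — Series Q: Q = ω₀L/R = 7.071e+04·0.002/22.2 = 6.37.
Step 4 — Bandwidth: Δω = ω₀/Q = 1.11e+04 rad/s; BW = Δω/(2π) = 1767 Hz.

(a) f₀ = 1.125e+04 Hz  (b) Q = 6.37  (c) BW = 1767 Hz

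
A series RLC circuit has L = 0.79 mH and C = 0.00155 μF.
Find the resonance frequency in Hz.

Step 1 — Resonance condition Im(Z)=0 gives ω₀ = 1/√(LC).
Step 2 — ω₀ = 1/√(0.00079·1.55e-09) = 9.037e+05 rad/s.
Step 3 — f₀ = ω₀/(2π) = 1.438e+05 Hz.

f₀ = 1.438e+05 Hz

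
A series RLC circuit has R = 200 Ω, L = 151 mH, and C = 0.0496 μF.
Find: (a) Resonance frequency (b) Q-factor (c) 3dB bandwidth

Step 1 — Resonance condition Im(Z)=0 gives ω₀ = 1/√(LC).
Step 2 — ω₀ = 1/√(0.151·4.96e-08) = 1.156e+04 rad/s.
Step 3 — f₀ = ω₀/(2π) = 1839 Hz.
Step 4 — Series Q: Q = ω₀L/R = 1.156e+04·0.151/200 = 8.724.
Step 5 — 3dB bandwidth: Δω = ω₀/Q = 1325 rad/s; BW = Δω/(2π) = 210.8 Hz.

(a) f₀ = 1839 Hz  (b) Q = 8.724  (c) BW = 210.8 Hz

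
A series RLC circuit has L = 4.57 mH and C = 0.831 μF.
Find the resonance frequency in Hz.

Step 1 — Resonance condition Im(Z)=0 gives ω₀ = 1/√(LC).
Step 2 — ω₀ = 1/√(0.00457·8.31e-07) = 1.623e+04 rad/s.
Step 3 — f₀ = ω₀/(2π) = 2583 Hz.

f₀ = 2583 Hz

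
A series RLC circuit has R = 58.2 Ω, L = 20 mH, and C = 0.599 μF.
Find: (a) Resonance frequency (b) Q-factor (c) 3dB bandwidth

Step 1 — Resonance condition Im(Z)=0 gives ω₀ = 1/√(LC).
Step 2 — ω₀ = 1/√(0.02·5.99e-07) = 9136 rad/s.
Step 3 — f₀ = ω₀/(2π) = 1454 Hz.
Step 4 — Series Q: Q = ω₀L/R = 9136·0.02/58.2 = 3.14.
Step 5 — 3dB bandwidth: Δω = ω₀/Q = 2910 rad/s; BW = Δω/(2π) = 463.1 Hz.

(a) f₀ = 1454 Hz  (b) Q = 3.14  (c) BW = 463.1 Hz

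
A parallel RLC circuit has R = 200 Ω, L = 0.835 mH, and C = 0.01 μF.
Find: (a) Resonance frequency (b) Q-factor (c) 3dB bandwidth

Step 1 — Resonance: ω₀ = 1/√(LC) = 1/√(0.000835·1e-08) = 3.461e+05 rad/s.
Step 2 — f₀ = ω₀/(2π) = 5.508e+04 Hz.
Step 3 — Parallel Q: Q = R/(ω₀L) = 200/(3.461e+05·0.000835) = 0.6921.
Step 4 — Bandwidth: Δω = ω₀/Q = 5e+05 rad/s; BW = Δω/(2π) = 7.958e+04 Hz.

(a) f₀ = 5.508e+04 Hz  (b) Q = 0.6921  (c) BW = 7.958e+04 Hz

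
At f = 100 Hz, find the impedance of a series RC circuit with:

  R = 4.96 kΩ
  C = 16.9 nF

Step 1 — Angular frequency: ω = 2π·f = 2π·100 = 628.3 rad/s.
Step 2 — Component impedances:
  R: Z = R = 4960 Ω
  C: Z = 1/(jωC) = -j/(ω·C) = 0 - j9.417e+04 Ω
Step 3 — Series combination: Z_total = R + C = 4960 - j9.417e+04 Ω = 9.431e+04∠-87.0° Ω.

Z = 4960 - j9.417e+04 Ω = 9.431e+04∠-87.0° Ω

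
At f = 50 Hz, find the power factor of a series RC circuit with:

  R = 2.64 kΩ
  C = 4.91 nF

Step 1 — Angular frequency: ω = 2π·f = 2π·50 = 314.2 rad/s.
Step 2 — Component impedances:
  R: Z = R = 2640 Ω
  C: Z = 1/(jωC) = -j/(ω·C) = 0 - j6.483e+05 Ω
Step 3 — Series combination: Z_total = R + C = 2640 - j6.483e+05 Ω = 6.483e+05∠-89.8° Ω.
Step 4 — Power factor: PF = cos(φ) = Re(Z)/|Z| = 2640/6.483e+05 = 0.004072.
Step 5 — Type: Im(Z) = -6.483e+05 ⇒ leading (phase φ = -89.8°).

PF = 0.004072 (leading, φ = -89.8°)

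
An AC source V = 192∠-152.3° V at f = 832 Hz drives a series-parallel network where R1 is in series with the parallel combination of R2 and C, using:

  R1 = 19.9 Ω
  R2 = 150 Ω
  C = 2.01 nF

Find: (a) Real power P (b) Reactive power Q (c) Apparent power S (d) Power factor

Step 1 — Angular frequency: ω = 2π·f = 2π·832 = 5228 rad/s.
Step 2 — Component impedances:
  R1: Z = R = 19.9 Ω
  R2: Z = R = 150 Ω
  C: Z = 1/(jωC) = -j/(ω·C) = 0 - j9.517e+04 Ω
Step 3 — Parallel branch: R2 || C = 1/(1/R2 + 1/C) = 150 - j0.2364 Ω.
Step 4 — Series with R1: Z_total = R1 + (R2 || C) = 169.9 - j0.2364 Ω = 169.9∠-0.1° Ω.
Step 5 — Source phasor: V = 192∠-152.3° V = -170 - j89.25 V.
Step 6 — Current: I = V / Z = -0.9998 - j0.5267 A = 1.13∠-152.2° A.
Step 7 — Complex power: S = V·I* = 217 - j0.3019 VA.
Step 8 — Real power: P = Re(S) = 217 W.
Step 9 — Reactive power: Q = Im(S) = -0.3019 VAR.
Step 10 — Apparent power: |S| = 217 VA.
Step 11 — Power factor: PF = P/|S| = 1 (leading).

(a) P = 217 W  (b) Q = -0.3019 VAR  (c) S = 217 VA  (d) PF = 1 (leading)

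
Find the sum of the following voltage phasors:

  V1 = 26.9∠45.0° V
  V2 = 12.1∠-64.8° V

Step 1 — Convert each phasor to rectangular form:
  V1 = 26.9·(cos(45.0°) + j·sin(45.0°)) = 19.02 + j19.02 V
  V2 = 12.1·(cos(-64.8°) + j·sin(-64.8°)) = 5.152 - j10.95 V
Step 2 — Sum components: V_total = 24.17 + j8.073 V.
Step 3 — Convert to polar: |V_total| = 25.49 V, ∠V_total = 18.5°.

V_total = 25.49∠18.5° V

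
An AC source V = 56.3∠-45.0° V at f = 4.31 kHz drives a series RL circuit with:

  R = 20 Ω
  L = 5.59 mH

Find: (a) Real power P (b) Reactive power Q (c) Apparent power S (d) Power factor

Step 1 — Angular frequency: ω = 2π·f = 2π·4310 = 2.708e+04 rad/s.
Step 2 — Component impedances:
  R: Z = R = 20 Ω
  L: Z = jωL = j·2.708e+04·0.00559 = 0 + j151.4 Ω
Step 3 — Series combination: Z_total = R + L = 20 + j151.4 Ω = 152.7∠82.5° Ω.
Step 4 — Source phasor: V = 56.3∠-45.0° V = 39.81 - j39.81 V.
Step 5 — Current: I = V / Z = -0.2243 - j0.2926 A = 0.3687∠-127.5° A.
Step 6 — Complex power: S = V·I* = 2.719 + j20.58 VA.
Step 7 — Real power: P = Re(S) = 2.719 W.
Step 8 — Reactive power: Q = Im(S) = 20.58 VAR.
Step 9 — Apparent power: |S| = 20.76 VA.
Step 10 — Power factor: PF = P/|S| = 0.131 (lagging).

(a) P = 2.719 W  (b) Q = 20.58 VAR  (c) S = 20.76 VA  (d) PF = 0.131 (lagging)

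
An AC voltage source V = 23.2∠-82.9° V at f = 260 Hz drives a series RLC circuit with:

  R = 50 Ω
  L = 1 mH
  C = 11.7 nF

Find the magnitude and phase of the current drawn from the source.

Step 1 — Angular frequency: ω = 2π·f = 2π·260 = 1634 rad/s.
Step 2 — Component impedances:
  R: Z = R = 50 Ω
  L: Z = jωL = j·1634·0.001 = 0 + j1.634 Ω
  C: Z = 1/(jωC) = -j/(ω·C) = 0 - j5.232e+04 Ω
Step 3 — Series combination: Z_total = R + L + C = 50 - j5.232e+04 Ω = 5.232e+04∠-89.9° Ω.
Step 4 — Source phasor: V = 23.2∠-82.9° V = 2.868 - j23.02 V.
Step 5 — Ohm's law: I = V / Z_total = (2.868 - j23.02) / (50 - j5.232e+04) = 0.0004401 + j5.439e-05 A.
Step 6 — Convert to polar: |I| = 0.0004434 A, ∠I = 7.0°.

I = 0.0004434∠7.0° A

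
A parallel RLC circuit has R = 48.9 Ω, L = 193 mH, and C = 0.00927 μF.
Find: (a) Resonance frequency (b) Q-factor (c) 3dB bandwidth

Step 1 — Resonance: ω₀ = 1/√(LC) = 1/√(0.193·9.27e-09) = 2.364e+04 rad/s.
Step 2 — f₀ = ω₀/(2π) = 3763 Hz.
Step 3 — Parallel Q: Q = R/(ω₀L) = 48.9/(2.364e+04·0.193) = 0.01072.
Step 4 — Bandwidth: Δω = ω₀/Q = 2.206e+06 rad/s; BW = Δω/(2π) = 3.511e+05 Hz.

(a) f₀ = 3763 Hz  (b) Q = 0.01072  (c) BW = 3.511e+05 Hz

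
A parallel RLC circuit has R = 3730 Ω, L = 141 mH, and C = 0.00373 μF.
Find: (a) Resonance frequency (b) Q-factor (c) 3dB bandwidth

Step 1 — Resonance: ω₀ = 1/√(LC) = 1/√(0.141·3.73e-09) = 4.36e+04 rad/s.
Step 2 — f₀ = ω₀/(2π) = 6940 Hz.
Step 3 — Parallel Q: Q = R/(ω₀L) = 3730/(4.36e+04·0.141) = 0.6067.
Step 4 — Bandwidth: Δω = ω₀/Q = 7.188e+04 rad/s; BW = Δω/(2π) = 1.144e+04 Hz.

(a) f₀ = 6940 Hz  (b) Q = 0.6067  (c) BW = 1.144e+04 Hz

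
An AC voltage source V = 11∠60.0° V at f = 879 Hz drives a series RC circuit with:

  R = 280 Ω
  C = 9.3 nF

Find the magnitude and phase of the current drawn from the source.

Step 1 — Angular frequency: ω = 2π·f = 2π·879 = 5523 rad/s.
Step 2 — Component impedances:
  R: Z = R = 280 Ω
  C: Z = 1/(jωC) = -j/(ω·C) = 0 - j1.947e+04 Ω
Step 3 — Series combination: Z_total = R + C = 280 - j1.947e+04 Ω = 1.947e+04∠-89.2° Ω.
Step 4 — Source phasor: V = 11∠60.0° V = 5.5 + j9.526 V.
Step 5 — Ohm's law: I = V / Z_total = (5.5 + j9.526) / (280 - j1.947e+04) = -0.0004851 + j0.0002895 A.
Step 6 — Convert to polar: |I| = 0.0005649 A, ∠I = 149.2°.

I = 0.0005649∠149.2° A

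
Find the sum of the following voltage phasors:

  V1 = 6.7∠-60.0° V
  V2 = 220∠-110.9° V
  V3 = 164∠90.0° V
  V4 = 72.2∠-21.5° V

Step 1 — Convert each phasor to rectangular form:
  V1 = 6.7·(cos(-60.0°) + j·sin(-60.0°)) = 3.35 - j5.802 V
  V2 = 220·(cos(-110.9°) + j·sin(-110.9°)) = -78.48 - j205.5 V
  V3 = 164·(cos(90.0°) + j·sin(90.0°)) = 0 + j164 V
  V4 = 72.2·(cos(-21.5°) + j·sin(-21.5°)) = 67.18 - j26.46 V
Step 2 — Sum components: V_total = -7.956 - j73.79 V.
Step 3 — Convert to polar: |V_total| = 74.22 V, ∠V_total = -96.2°.

V_total = 74.22∠-96.2° V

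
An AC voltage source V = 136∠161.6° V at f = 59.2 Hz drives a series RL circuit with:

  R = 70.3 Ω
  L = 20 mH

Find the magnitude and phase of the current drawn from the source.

Step 1 — Angular frequency: ω = 2π·f = 2π·59.2 = 372 rad/s.
Step 2 — Component impedances:
  R: Z = R = 70.3 Ω
  L: Z = jωL = j·372·0.02 = 0 + j7.439 Ω
Step 3 — Series combination: Z_total = R + L = 70.3 + j7.439 Ω = 70.69∠6.0° Ω.
Step 4 — Source phasor: V = 136∠161.6° V = -129 + j42.93 V.
Step 5 — Ohm's law: I = V / Z_total = (-129 + j42.93) / (70.3 + j7.439) = -1.751 + j0.796 A.
Step 6 — Convert to polar: |I| = 1.924 A, ∠I = 155.6°.

I = 1.924∠155.6° A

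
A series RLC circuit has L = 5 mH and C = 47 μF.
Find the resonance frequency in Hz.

Step 1 — Resonance condition Im(Z)=0 gives ω₀ = 1/√(LC).
Step 2 — ω₀ = 1/√(0.005·4.7e-05) = 2063 rad/s.
Step 3 — f₀ = ω₀/(2π) = 328.3 Hz.

f₀ = 328.3 Hz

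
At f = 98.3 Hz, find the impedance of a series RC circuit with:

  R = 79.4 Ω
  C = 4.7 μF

Step 1 — Angular frequency: ω = 2π·f = 2π·98.3 = 617.6 rad/s.
Step 2 — Component impedances:
  R: Z = R = 79.4 Ω
  C: Z = 1/(jωC) = -j/(ω·C) = 0 - j344.5 Ω
Step 3 — Series combination: Z_total = R + C = 79.4 - j344.5 Ω = 353.5∠-77.0° Ω.

Z = 79.4 - j344.5 Ω = 353.5∠-77.0° Ω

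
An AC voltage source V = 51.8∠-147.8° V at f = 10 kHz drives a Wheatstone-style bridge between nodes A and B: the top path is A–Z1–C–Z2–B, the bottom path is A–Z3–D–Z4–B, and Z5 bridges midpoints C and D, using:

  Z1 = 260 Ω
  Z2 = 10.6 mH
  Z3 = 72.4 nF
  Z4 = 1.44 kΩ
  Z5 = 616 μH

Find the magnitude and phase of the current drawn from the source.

Step 1 — Angular frequency: ω = 2π·f = 2π·1e+04 = 6.283e+04 rad/s.
Step 2 — Component impedances:
  Z1: Z = R = 260 Ω
  Z2: Z = jωL = j·6.283e+04·0.0106 = 0 + j666 Ω
  Z3: Z = 1/(jωC) = -j/(ω·C) = 0 - j219.8 Ω
  Z4: Z = R = 1440 Ω
  Z5: Z = jωL = j·6.283e+04·0.000616 = 0 + j38.7 Ω
Step 3 — Bridge requires nodal analysis (the Z5 bridge couples midpoints C and D, so the two paths cannot be reduced to a simple series/parallel combination). Setting node B to ground and injecting 1 A at node A, the 3-node admittance system at A, C, D solves to V_A = Z_AB = 359.2 + j427.1 Ω = 558.1∠49.9° Ω.
Step 4 — Source phasor: V = 51.8∠-147.8° V = -43.83 - j27.6 V.
Step 5 — Ohm's law: I = V / Z_total = (-43.83 - j27.6) / (359.2 + j427.1) = -0.08841 + j0.02828 A.
Step 6 — Convert to polar: |I| = 0.09282 A, ∠I = 162.3°.

I = 0.09282∠162.3° A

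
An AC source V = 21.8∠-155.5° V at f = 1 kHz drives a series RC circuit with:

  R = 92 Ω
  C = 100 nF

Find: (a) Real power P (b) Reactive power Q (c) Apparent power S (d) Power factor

Step 1 — Angular frequency: ω = 2π·f = 2π·1000 = 6283 rad/s.
Step 2 — Component impedances:
  R: Z = R = 92 Ω
  C: Z = 1/(jωC) = -j/(ω·C) = 0 - j1592 Ω
Step 3 — Series combination: Z_total = R + C = 92 - j1592 Ω = 1594∠-86.7° Ω.
Step 4 — Source phasor: V = 21.8∠-155.5° V = -19.84 - j9.04 V.
Step 5 — Current: I = V / Z = 0.004943 - j0.01275 A = 0.01367∠-68.8° A.
Step 6 — Complex power: S = V·I* = 0.0172 - j0.2976 VA.
Step 7 — Real power: P = Re(S) = 0.0172 W.
Step 8 — Reactive power: Q = Im(S) = -0.2976 VAR.
Step 9 — Apparent power: |S| = 0.2981 VA.
Step 10 — Power factor: PF = P/|S| = 0.05771 (leading).

(a) P = 0.0172 W  (b) Q = -0.2976 VAR  (c) S = 0.2981 VA  (d) PF = 0.05771 (leading)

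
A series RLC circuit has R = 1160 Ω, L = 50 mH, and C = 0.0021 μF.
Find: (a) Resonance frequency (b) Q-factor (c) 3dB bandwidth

Step 1 — Resonance: ω₀ = 1/√(LC) = 1/√(0.05·2.1e-09) = 9.759e+04 rad/s.
Step 2 — f₀ = ω₀/(2π) = 1.553e+04 Hz.
Step 3 — Series Q: Q = ω₀L/R = 9.759e+04·0.05/1160 = 4.206.
Step 4 — Bandwidth: Δω = ω₀/Q = 2.32e+04 rad/s; BW = Δω/(2π) = 3692 Hz.

(a) f₀ = 1.553e+04 Hz  (b) Q = 4.206  (c) BW = 3692 Hz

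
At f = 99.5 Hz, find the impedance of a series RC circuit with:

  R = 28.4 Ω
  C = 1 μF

Step 1 — Angular frequency: ω = 2π·f = 2π·99.5 = 625.2 rad/s.
Step 2 — Component impedances:
  R: Z = R = 28.4 Ω
  C: Z = 1/(jωC) = -j/(ω·C) = 0 - j1600 Ω
Step 3 — Series combination: Z_total = R + C = 28.4 - j1600 Ω = 1600∠-89.0° Ω.

Z = 28.4 - j1600 Ω = 1600∠-89.0° Ω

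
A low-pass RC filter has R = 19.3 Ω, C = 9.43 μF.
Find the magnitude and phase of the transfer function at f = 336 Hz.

Step 1 — Angular frequency: ω = 2π·336 = 2111 rad/s.
Step 2 — Transfer function: H(jω) = 1/(1 + jωRC).
Step 3 — Denominator: 1 + jωRC = 1 + j·2111·19.3·9.43e-06 = 1 + j0.3842.
Step 4 — H = 0.8714 - j0.3348.
Step 5 — Magnitude: |H| = 0.9335 (-0.6 dB); phase: φ = -21.0°.

|H| = 0.9335 (-0.6 dB), φ = -21.0°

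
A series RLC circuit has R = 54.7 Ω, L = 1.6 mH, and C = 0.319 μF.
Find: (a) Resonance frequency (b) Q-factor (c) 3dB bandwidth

Step 1 — Resonance: ω₀ = 1/√(LC) = 1/√(0.0016·3.19e-07) = 4.426e+04 rad/s.
Step 2 — f₀ = ω₀/(2π) = 7045 Hz.
Step 3 — Series Q: Q = ω₀L/R = 4.426e+04·0.0016/54.7 = 1.295.
Step 4 — Bandwidth: Δω = ω₀/Q = 3.419e+04 rad/s; BW = Δω/(2π) = 5441 Hz.

(a) f₀ = 7045 Hz  (b) Q = 1.295  (c) BW = 5441 Hz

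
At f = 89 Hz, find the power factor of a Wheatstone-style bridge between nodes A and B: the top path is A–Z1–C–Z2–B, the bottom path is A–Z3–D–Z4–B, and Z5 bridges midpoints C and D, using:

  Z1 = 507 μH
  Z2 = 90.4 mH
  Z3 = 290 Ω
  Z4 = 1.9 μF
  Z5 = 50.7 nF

Step 1 — Angular frequency: ω = 2π·f = 2π·89 = 559.2 rad/s.
Step 2 — Component impedances:
  Z1: Z = jωL = j·559.2·0.000507 = 0 + j0.2835 Ω
  Z2: Z = jωL = j·559.2·0.0904 = 0 + j50.55 Ω
  Z3: Z = R = 290 Ω
  Z4: Z = 1/(jωC) = -j/(ω·C) = 0 - j941.2 Ω
  Z5: Z = 1/(jωC) = -j/(ω·C) = 0 - j3.527e+04 Ω
Step 3 — Bridge requires nodal analysis (the Z5 bridge couples midpoints C and D, so the two paths cannot be reduced to a simple series/parallel combination). Setting node B to ground and injecting 1 A at node A, the 3-node admittance system at A, C, D solves to V_A = Z_AB = 0.8508 + j53.45 Ω = 53.46∠89.1° Ω.
Step 4 — Power factor: PF = cos(φ) = Re(Z)/|Z| = 0.8508/53.46 = 0.01591.
Step 5 — Type: Im(Z) = 53.45 ⇒ lagging (phase φ = 89.1°).

PF = 0.01591 (lagging, φ = 89.1°)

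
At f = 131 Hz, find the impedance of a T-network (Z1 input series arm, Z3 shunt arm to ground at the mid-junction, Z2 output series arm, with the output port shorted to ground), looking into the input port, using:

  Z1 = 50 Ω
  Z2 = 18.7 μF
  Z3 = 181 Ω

Step 1 — Angular frequency: ω = 2π·f = 2π·131 = 823.1 rad/s.
Step 2 — Component impedances:
  Z1: Z = R = 50 Ω
  Z2: Z = 1/(jωC) = -j/(ω·C) = 0 - j64.97 Ω
  Z3: Z = R = 181 Ω
Step 3 — With the output port shorted to ground, the output series arm Z2 runs from the junction to ground; the shunt arm Z3 also runs from the junction to ground. They appear in parallel: Z3 || Z2 = 20.66 - j57.55 Ω.
Step 4 — Series with input arm Z1: Z_in = Z1 + (Z3 || Z2) = 70.66 - j57.55 Ω = 91.13∠-39.2° Ω.

Z = 70.66 - j57.55 Ω = 91.13∠-39.2° Ω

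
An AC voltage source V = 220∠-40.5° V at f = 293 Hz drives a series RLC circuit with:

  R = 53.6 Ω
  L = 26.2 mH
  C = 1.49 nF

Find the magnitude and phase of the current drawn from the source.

Step 1 — Angular frequency: ω = 2π·f = 2π·293 = 1841 rad/s.
Step 2 — Component impedances:
  R: Z = R = 53.6 Ω
  L: Z = jωL = j·1841·0.0262 = 0 + j48.23 Ω
  C: Z = 1/(jωC) = -j/(ω·C) = 0 - j3.646e+05 Ω
Step 3 — Series combination: Z_total = R + L + C = 53.6 - j3.645e+05 Ω = 3.645e+05∠-90.0° Ω.
Step 4 — Source phasor: V = 220∠-40.5° V = 167.3 - j142.9 V.
Step 5 — Ohm's law: I = V / Z_total = (167.3 - j142.9) / (53.6 - j3.645e+05) = 0.000392 + j0.0004589 A.
Step 6 — Convert to polar: |I| = 0.0006036 A, ∠I = 49.5°.

I = 0.0006036∠49.5° A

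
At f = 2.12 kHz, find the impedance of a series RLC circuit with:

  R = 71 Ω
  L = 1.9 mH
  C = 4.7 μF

Step 1 — Angular frequency: ω = 2π·f = 2π·2120 = 1.332e+04 rad/s.
Step 2 — Component impedances:
  R: Z = R = 71 Ω
  L: Z = jωL = j·1.332e+04·0.0019 = 0 + j25.31 Ω
  C: Z = 1/(jωC) = -j/(ω·C) = 0 - j15.97 Ω
Step 3 — Series combination: Z_total = R + L + C = 71 + j9.336 Ω = 71.61∠7.5° Ω.

Z = 71 + j9.336 Ω = 71.61∠7.5° Ω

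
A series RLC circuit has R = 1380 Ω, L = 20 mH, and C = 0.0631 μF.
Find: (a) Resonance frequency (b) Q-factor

Step 1 — Resonance condition Im(Z)=0 gives ω₀ = 1/√(LC).
Step 2 — ω₀ = 1/√(0.02·6.31e-08) = 2.815e+04 rad/s.
Step 3 — f₀ = ω₀/(2π) = 4480 Hz.
Step 4 — Series Q: Q = ω₀L/R = 2.815e+04·0.02/1380 = 0.408.

(a) f₀ = 4480 Hz  (b) Q = 0.408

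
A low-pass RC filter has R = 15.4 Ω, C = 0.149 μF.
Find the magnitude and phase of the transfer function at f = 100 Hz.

Step 1 — Angular frequency: ω = 2π·100 = 628.3 rad/s.
Step 2 — Transfer function: H(jω) = 1/(1 + jωRC).
Step 3 — Denominator: 1 + jωRC = 1 + j·628.3·15.4·1.49e-07 = 1 + j0.001442.
Step 4 — H = 1 - j0.001442.
Step 5 — Magnitude: |H| = 1 (-0.0 dB); phase: φ = -0.1°.

|H| = 1 (-0.0 dB), φ = -0.1°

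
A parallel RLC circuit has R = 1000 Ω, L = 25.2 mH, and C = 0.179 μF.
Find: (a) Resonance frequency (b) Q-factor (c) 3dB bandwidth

Step 1 — Resonance: ω₀ = 1/√(LC) = 1/√(0.0252·1.79e-07) = 1.489e+04 rad/s.
Step 2 — f₀ = ω₀/(2π) = 2370 Hz.
Step 3 — Parallel Q: Q = R/(ω₀L) = 1000/(1.489e+04·0.0252) = 2.665.
Step 4 — Bandwidth: Δω = ω₀/Q = 5587 rad/s; BW = Δω/(2π) = 889.1 Hz.

(a) f₀ = 2370 Hz  (b) Q = 2.665  (c) BW = 889.1 Hz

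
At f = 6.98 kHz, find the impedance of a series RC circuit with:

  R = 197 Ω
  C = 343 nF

Step 1 — Angular frequency: ω = 2π·f = 2π·6980 = 4.386e+04 rad/s.
Step 2 — Component impedances:
  R: Z = R = 197 Ω
  C: Z = 1/(jωC) = -j/(ω·C) = 0 - j66.48 Ω
Step 3 — Series combination: Z_total = R + C = 197 - j66.48 Ω = 207.9∠-18.6° Ω.

Z = 197 - j66.48 Ω = 207.9∠-18.6° Ω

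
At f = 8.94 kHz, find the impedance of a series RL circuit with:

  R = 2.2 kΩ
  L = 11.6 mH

Step 1 — Angular frequency: ω = 2π·f = 2π·8940 = 5.617e+04 rad/s.
Step 2 — Component impedances:
  R: Z = R = 2200 Ω
  L: Z = jωL = j·5.617e+04·0.0116 = 0 + j651.6 Ω
Step 3 — Series combination: Z_total = R + L = 2200 + j651.6 Ω = 2294∠16.5° Ω.

Z = 2200 + j651.6 Ω = 2294∠16.5° Ω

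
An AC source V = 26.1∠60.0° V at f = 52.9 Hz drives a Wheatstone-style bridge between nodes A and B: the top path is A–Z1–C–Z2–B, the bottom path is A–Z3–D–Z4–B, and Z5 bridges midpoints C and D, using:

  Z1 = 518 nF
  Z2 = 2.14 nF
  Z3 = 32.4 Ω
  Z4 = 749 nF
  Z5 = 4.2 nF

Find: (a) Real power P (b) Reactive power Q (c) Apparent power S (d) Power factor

Step 1 — Angular frequency: ω = 2π·f = 2π·52.9 = 332.4 rad/s.
Step 2 — Component impedances:
  Z1: Z = 1/(jωC) = -j/(ω·C) = 0 - j5808 Ω
  Z2: Z = 1/(jωC) = -j/(ω·C) = 0 - j1.406e+06 Ω
  Z3: Z = R = 32.4 Ω
  Z4: Z = 1/(jωC) = -j/(ω·C) = 0 - j4017 Ω
  Z5: Z = 1/(jωC) = -j/(ω·C) = 0 - j7.163e+05 Ω
Step 3 — Bridge requires nodal analysis (the Z5 bridge couples midpoints C and D, so the two paths cannot be reduced to a simple series/parallel combination). Setting node B to ground and injecting 1 A at node A, the 3-node admittance system at A, C, D solves to V_A = Z_AB = 32.22 - j4005 Ω = 4006∠-89.5° Ω.
Step 4 — Source phasor: V = 26.1∠60.0° V = 13.05 + j22.6 V.
Step 5 — Current: I = V / Z = -0.005617 + j0.003303 A = 0.006516∠149.5° A.
Step 6 — Complex power: S = V·I* = 0.001368 - j0.1701 VA.
Step 7 — Real power: P = Re(S) = 0.001368 W.
Step 8 — Reactive power: Q = Im(S) = -0.1701 VAR.
Step 9 — Apparent power: |S| = 0.1701 VA.
Step 10 — Power factor: PF = P/|S| = 0.008043 (leading).

(a) P = 0.001368 W  (b) Q = -0.1701 VAR  (c) S = 0.1701 VA  (d) PF = 0.008043 (leading)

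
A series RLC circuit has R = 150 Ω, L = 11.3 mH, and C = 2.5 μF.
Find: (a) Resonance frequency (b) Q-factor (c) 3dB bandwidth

Step 1 — Resonance condition Im(Z)=0 gives ω₀ = 1/√(LC).
Step 2 — ω₀ = 1/√(0.0113·2.5e-06) = 5950 rad/s.
Step 3 — f₀ = ω₀/(2π) = 946.9 Hz.
Step 4 — Series Q: Q = ω₀L/R = 5950·0.0113/150 = 0.4482.
Step 5 — 3dB bandwidth: Δω = ω₀/Q = 1.327e+04 rad/s; BW = Δω/(2π) = 2113 Hz.

(a) f₀ = 946.9 Hz  (b) Q = 0.4482  (c) BW = 2113 Hz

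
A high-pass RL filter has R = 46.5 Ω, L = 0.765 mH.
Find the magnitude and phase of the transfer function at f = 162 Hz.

Step 1 — Angular frequency: ω = 2π·162 = 1018 rad/s.
Step 2 — Transfer function: H(jω) = jωL/(R + jωL).
Step 3 — Numerator jωL = j·0.7787; denominator R + jωL = 46.5 + j0.7787.
Step 4 — H = 0.0002803 + j0.01674.
Step 5 — Magnitude: |H| = 0.01674 (-35.5 dB); phase: φ = 89.0°.

|H| = 0.01674 (-35.5 dB), φ = 89.0°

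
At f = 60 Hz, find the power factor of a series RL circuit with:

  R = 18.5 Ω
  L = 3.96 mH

Step 1 — Angular frequency: ω = 2π·f = 2π·60 = 377 rad/s.
Step 2 — Component impedances:
  R: Z = R = 18.5 Ω
  L: Z = jωL = j·377·0.00396 = 0 + j1.493 Ω
Step 3 — Series combination: Z_total = R + L = 18.5 + j1.493 Ω = 18.56∠4.6° Ω.
Step 4 — Power factor: PF = cos(φ) = Re(Z)/|Z| = 18.5/18.56 = 0.9968.
Step 5 — Type: Im(Z) = 1.493 ⇒ lagging (phase φ = 4.6°).

PF = 0.9968 (lagging, φ = 4.6°)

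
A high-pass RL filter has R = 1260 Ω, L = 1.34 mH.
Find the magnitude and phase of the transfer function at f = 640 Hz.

Step 1 — Angular frequency: ω = 2π·640 = 4021 rad/s.
Step 2 — Transfer function: H(jω) = jωL/(R + jωL).
Step 3 — Numerator jωL = j·5.388; denominator R + jωL = 1260 + j5.388.
Step 4 — H = 1.829e-05 + j0.004276.
Step 5 — Magnitude: |H| = 0.004277 (-47.4 dB); phase: φ = 89.8°.

|H| = 0.004277 (-47.4 dB), φ = 89.8°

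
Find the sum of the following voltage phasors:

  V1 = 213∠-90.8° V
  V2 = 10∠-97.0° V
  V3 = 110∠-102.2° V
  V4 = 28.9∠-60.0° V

Step 1 — Convert each phasor to rectangular form:
  V1 = 213·(cos(-90.8°) + j·sin(-90.8°)) = -2.974 - j213 V
  V2 = 10·(cos(-97.0°) + j·sin(-97.0°)) = -1.219 - j9.925 V
  V3 = 110·(cos(-102.2°) + j·sin(-102.2°)) = -23.25 - j107.5 V
  V4 = 28.9·(cos(-60.0°) + j·sin(-60.0°)) = 14.45 - j25.03 V
Step 2 — Sum components: V_total = -12.99 - j355.4 V.
Step 3 — Convert to polar: |V_total| = 355.7 V, ∠V_total = -92.1°.

V_total = 355.7∠-92.1° V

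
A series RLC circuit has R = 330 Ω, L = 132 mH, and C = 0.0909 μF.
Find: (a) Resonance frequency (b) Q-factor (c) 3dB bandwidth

Step 1 — Resonance condition Im(Z)=0 gives ω₀ = 1/√(LC).
Step 2 — ω₀ = 1/√(0.132·9.09e-08) = 9129 rad/s.
Step 3 — f₀ = ω₀/(2π) = 1453 Hz.
Step 4 — Series Q: Q = ω₀L/R = 9129·0.132/330 = 3.652.
Step 5 — 3dB bandwidth: Δω = ω₀/Q = 2500 rad/s; BW = Δω/(2π) = 397.9 Hz.

(a) f₀ = 1453 Hz  (b) Q = 3.652  (c) BW = 397.9 Hz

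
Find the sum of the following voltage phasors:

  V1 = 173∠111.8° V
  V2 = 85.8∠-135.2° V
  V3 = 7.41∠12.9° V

Step 1 — Convert each phasor to rectangular form:
  V1 = 173·(cos(111.8°) + j·sin(111.8°)) = -64.25 + j160.6 V
  V2 = 85.8·(cos(-135.2°) + j·sin(-135.2°)) = -60.88 - j60.46 V
  V3 = 7.41·(cos(12.9°) + j·sin(12.9°)) = 7.223 + j1.654 V
Step 2 — Sum components: V_total = -117.9 + j101.8 V.
Step 3 — Convert to polar: |V_total| = 155.8 V, ∠V_total = 139.2°.

V_total = 155.8∠139.2° V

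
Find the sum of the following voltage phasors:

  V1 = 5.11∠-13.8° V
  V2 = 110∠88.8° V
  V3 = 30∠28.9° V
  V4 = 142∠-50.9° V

Step 1 — Convert each phasor to rectangular form:
  V1 = 5.11·(cos(-13.8°) + j·sin(-13.8°)) = 4.962 - j1.219 V
  V2 = 110·(cos(88.8°) + j·sin(88.8°)) = 2.304 + j110 V
  V3 = 30·(cos(28.9°) + j·sin(28.9°)) = 26.26 + j14.5 V
  V4 = 142·(cos(-50.9°) + j·sin(-50.9°)) = 89.56 - j110.2 V
Step 2 — Sum components: V_total = 123.1 + j13.06 V.
Step 3 — Convert to polar: |V_total| = 123.8 V, ∠V_total = 6.1°.

V_total = 123.8∠6.1° V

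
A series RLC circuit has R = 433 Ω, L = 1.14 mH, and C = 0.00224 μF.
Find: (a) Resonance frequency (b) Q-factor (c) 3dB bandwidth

Step 1 — Resonance: ω₀ = 1/√(LC) = 1/√(0.00114·2.24e-09) = 6.258e+05 rad/s.
Step 2 — f₀ = ω₀/(2π) = 9.96e+04 Hz.
Step 3 — Series Q: Q = ω₀L/R = 6.258e+05·0.00114/433 = 1.648.
Step 4 — Bandwidth: Δω = ω₀/Q = 3.798e+05 rad/s; BW = Δω/(2π) = 6.045e+04 Hz.

(a) f₀ = 9.96e+04 Hz  (b) Q = 1.648  (c) BW = 6.045e+04 Hz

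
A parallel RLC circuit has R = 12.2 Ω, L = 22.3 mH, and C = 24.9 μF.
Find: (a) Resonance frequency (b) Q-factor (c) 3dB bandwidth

Step 1 — Resonance: ω₀ = 1/√(LC) = 1/√(0.0223·2.49e-05) = 1342 rad/s.
Step 2 — f₀ = ω₀/(2π) = 213.6 Hz.
Step 3 — Parallel Q: Q = R/(ω₀L) = 12.2/(1342·0.0223) = 0.4077.
Step 4 — Bandwidth: Δω = ω₀/Q = 3292 rad/s; BW = Δω/(2π) = 523.9 Hz.

(a) f₀ = 213.6 Hz  (b) Q = 0.4077  (c) BW = 523.9 Hz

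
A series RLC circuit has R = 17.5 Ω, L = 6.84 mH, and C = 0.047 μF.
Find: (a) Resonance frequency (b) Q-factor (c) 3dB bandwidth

Step 1 — Resonance: ω₀ = 1/√(LC) = 1/√(0.00684·4.7e-08) = 5.577e+04 rad/s.
Step 2 — f₀ = ω₀/(2π) = 8877 Hz.
Step 3 — Series Q: Q = ω₀L/R = 5.577e+04·0.00684/17.5 = 21.8.
Step 4 — Bandwidth: Δω = ω₀/Q = 2558 rad/s; BW = Δω/(2π) = 407.2 Hz.

(a) f₀ = 8877 Hz  (b) Q = 21.8  (c) BW = 407.2 Hz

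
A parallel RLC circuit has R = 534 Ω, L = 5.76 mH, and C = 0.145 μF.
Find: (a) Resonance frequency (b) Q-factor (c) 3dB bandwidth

Step 1 — Resonance: ω₀ = 1/√(LC) = 1/√(0.00576·1.45e-07) = 3.46e+04 rad/s.
Step 2 — f₀ = ω₀/(2π) = 5507 Hz.
Step 3 — Parallel Q: Q = R/(ω₀L) = 534/(3.46e+04·0.00576) = 2.679.
Step 4 — Bandwidth: Δω = ω₀/Q = 1.291e+04 rad/s; BW = Δω/(2π) = 2055 Hz.

(a) f₀ = 5507 Hz  (b) Q = 2.679  (c) BW = 2055 Hz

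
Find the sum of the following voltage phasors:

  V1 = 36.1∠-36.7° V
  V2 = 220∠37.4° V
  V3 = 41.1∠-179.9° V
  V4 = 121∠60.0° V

Step 1 — Convert each phasor to rectangular form:
  V1 = 36.1·(cos(-36.7°) + j·sin(-36.7°)) = 28.94 - j21.57 V
  V2 = 220·(cos(37.4°) + j·sin(37.4°)) = 174.8 + j133.6 V
  V3 = 41.1·(cos(-179.9°) + j·sin(-179.9°)) = -41.1 - j0.07173 V
  V4 = 121·(cos(60.0°) + j·sin(60.0°)) = 60.5 + j104.8 V
Step 2 — Sum components: V_total = 223.1 + j216.8 V.
Step 3 — Convert to polar: |V_total| = 311.1 V, ∠V_total = 44.2°.

V_total = 311.1∠44.2° V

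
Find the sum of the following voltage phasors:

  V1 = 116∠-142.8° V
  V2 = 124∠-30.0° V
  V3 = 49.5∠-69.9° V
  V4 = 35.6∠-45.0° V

Step 1 — Convert each phasor to rectangular form:
  V1 = 116·(cos(-142.8°) + j·sin(-142.8°)) = -92.4 - j70.13 V
  V2 = 124·(cos(-30.0°) + j·sin(-30.0°)) = 107.4 - j62 V
  V3 = 49.5·(cos(-69.9°) + j·sin(-69.9°)) = 17.01 - j46.49 V
  V4 = 35.6·(cos(-45.0°) + j·sin(-45.0°)) = 25.17 - j25.17 V
Step 2 — Sum components: V_total = 57.17 - j203.8 V.
Step 3 — Convert to polar: |V_total| = 211.7 V, ∠V_total = -74.3°.

V_total = 211.7∠-74.3° V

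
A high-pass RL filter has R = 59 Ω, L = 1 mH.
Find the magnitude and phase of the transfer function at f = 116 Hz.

Step 1 — Angular frequency: ω = 2π·116 = 728.8 rad/s.
Step 2 — Transfer function: H(jω) = jωL/(R + jωL).
Step 3 — Numerator jωL = j·0.7288; denominator R + jωL = 59 + j0.7288.
Step 4 — H = 0.0001526 + j0.01235.
Step 5 — Magnitude: |H| = 0.01235 (-38.2 dB); phase: φ = 89.3°.

|H| = 0.01235 (-38.2 dB), φ = 89.3°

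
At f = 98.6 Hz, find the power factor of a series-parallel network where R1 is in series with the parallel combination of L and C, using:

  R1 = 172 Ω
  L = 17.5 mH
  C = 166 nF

Step 1 — Angular frequency: ω = 2π·f = 2π·98.6 = 619.5 rad/s.
Step 2 — Component impedances:
  R1: Z = R = 172 Ω
  L: Z = jωL = j·619.5·0.0175 = 0 + j10.84 Ω
  C: Z = 1/(jωC) = -j/(ω·C) = 0 - j9724 Ω
Step 3 — Parallel branch: L || C = 1/(1/L + 1/C) = 0 + j10.85 Ω.
Step 4 — Series with R1: Z_total = R1 + (L || C) = 172 + j10.85 Ω = 172.3∠3.6° Ω.
Step 5 — Power factor: PF = cos(φ) = Re(Z)/|Z| = 172/172.34 = 0.998.
Step 6 — Type: Im(Z) = 10.85 ⇒ lagging (phase φ = 3.6°).

PF = 0.998 (lagging, φ = 3.6°)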